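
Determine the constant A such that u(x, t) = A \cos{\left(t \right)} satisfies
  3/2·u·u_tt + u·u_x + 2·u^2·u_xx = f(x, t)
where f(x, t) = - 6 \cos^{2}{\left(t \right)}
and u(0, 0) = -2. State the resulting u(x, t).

Substitute the ansatz u = A \cos{\left(t \right)} into the left-hand side.
Derivatives of the ansatz:
  u_tt = - A \cos{\left(t \right)}
  u_x = 0
  u_xx = 0
Term by term:
  3/2·u·u_tt = - \frac{3 A^{2} \cos^{2}{\left(t \right)}}{2}
  u·u_x = 0
  2·u^2·u_xx = 0
So the left-hand side equals
  - \frac{3 A^{2} \cos^{2}{\left(t \right)}}{2}
This must equal f(x, t) = - 6 \cos^{2}{\left(t \right)} identically.
Matching coefficients of the independent functions:
  [\cos^{2}{\left(t \right)}]:  - \frac{3 A^{2}}{2} = -6
These equations allow (A) = (-2) or (2).
Impose the point condition(s):
  u(0, 0) = -2  ⟹  A = -2
Only A = -2 satisfies everything.
Hence u(x, t) = - 2 \cos{\left(t \right)}.

Answer: u(x, t) = - 2 \cos{\left(t \right)}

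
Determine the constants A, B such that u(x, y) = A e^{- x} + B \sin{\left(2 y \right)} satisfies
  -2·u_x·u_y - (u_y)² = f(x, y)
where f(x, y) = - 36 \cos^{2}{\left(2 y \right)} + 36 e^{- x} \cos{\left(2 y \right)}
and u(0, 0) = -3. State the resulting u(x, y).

Substitute the ansatz u = A e^{- x} + B \sin{\left(2 y \right)} into the left-hand side.
Derivatives of the ansatz:
  u_x = - A e^{- x}
  u_y = 2 B \cos{\left(2 y \right)}
Term by term:
  -2·u_x·u_y = 4 A B e^{- x} \cos{\left(2 y \right)}
  -(u_y)² = - 4 B^{2} \cos^{2}{\left(2 y \right)}
So the left-hand side equals
  4 A B e^{- x} \cos{\left(2 y \right)} - 4 B^{2} \cos^{2}{\left(2 y \right)}
This must equal f(x, y) = - 36 \cos^{2}{\left(2 y \right)} + 36 e^{- x} \cos{\left(2 y \right)} identically.
Matching coefficients of the independent functions:
  [e^{- x} \cos{\left(2 y \right)}]:  4 A B = 36
  [\cos^{2}{\left(2 y \right)}]:  - 4 B^{2} = -36
These equations allow (A, B) = (-3, -3) or (3, 3).
Impose the point condition(s):
  u(0, 0) = -3  ⟹  A = -3
Only A = -3, B = -3 satisfies everything.
Hence u(x, y) = - 3 \sin{\left(2 y \right)} - 3 e^{- x}.

Answer: u(x, y) = - 3 \sin{\left(2 y \right)} - 3 e^{- x}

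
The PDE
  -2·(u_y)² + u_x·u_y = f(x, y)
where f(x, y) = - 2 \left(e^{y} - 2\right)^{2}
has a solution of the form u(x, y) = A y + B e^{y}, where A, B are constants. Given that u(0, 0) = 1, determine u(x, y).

Substitute the ansatz u = A y + B e^{y} into the left-hand side.
Derivatives of the ansatz:
  u_y = A + B e^{y}
  u_x = 0
Term by term:
  -2·(u_y)² = - 2 A^{2} - 4 A B e^{y} - 2 B^{2} e^{2 y}
  u_x·u_y = 0
So the left-hand side equals
  - 2 A^{2} - 4 A B e^{y} - 2 B^{2} e^{2 y}
This must equal f(x, y) identically; expanded, f = - 2 e^{2 y} + 8 e^{y} - 8.
Matching coefficients of the independent functions:
  [constant term]:  - 2 A^{2} = -8
  [e^{y}]:  - 4 A B = 8
  [e^{2 y}]:  - 2 B^{2} = -2
These equations allow (A, B) = (-2, 1) or (2, -1).
Impose the point condition(s):
  u(0, 0) = 1  ⟹  B = 1
Only A = -2, B = 1 satisfies everything.
Hence u(x, y) = - 2 y + e^{y}.

Answer: u(x, y) = - 2 y + e^{y}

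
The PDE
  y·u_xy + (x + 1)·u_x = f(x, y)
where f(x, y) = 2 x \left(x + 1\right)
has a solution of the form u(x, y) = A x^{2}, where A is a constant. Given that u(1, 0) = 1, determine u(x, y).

Answer: u(x, y) = x^{2}

Derivation:
Substitute the ansatz u = A x^{2} into the left-hand side.
Derivatives of the ansatz:
  u_xy = 0
  u_x = 2 A x
Term by term:
  y·u_xy = 0
  (x + 1)·u_x = 2 A x^{2} + 2 A x
So the left-hand side equals
  2 A x^{2} + 2 A x
This must equal f(x, y) identically; expanded, f = 2 x^{2} + 2 x.
Matching coefficients of the independent functions:
  [x, x^{2}]:  2 A = 2
Solving: A = 1.
Check against the point condition:
  u(1, 0) = 1  ⟹  A = 1  ✓
Hence u(x, y) = x^{2}.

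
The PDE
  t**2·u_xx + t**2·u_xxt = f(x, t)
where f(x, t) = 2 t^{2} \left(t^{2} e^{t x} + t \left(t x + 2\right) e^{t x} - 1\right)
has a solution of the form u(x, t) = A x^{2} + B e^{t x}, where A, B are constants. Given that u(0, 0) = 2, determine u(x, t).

Substitute the ansatz u = A x^{2} + B e^{t x} into the left-hand side.
Derivatives of the ansatz:
  u_xx = 2 A + B t^{2} e^{t x}
  u_xxt = B t^{2} x e^{t x} + 2 B t e^{t x}
Term by term:
  t**2·u_xx = 2 A t^{2} + B t^{4} e^{t x}
  t**2·u_xxt = B t^{4} x e^{t x} + 2 B t^{3} e^{t x}
So the left-hand side equals
  2 A t^{2} + B t^{4} x e^{t x} + B t^{4} e^{t x} + 2 B t^{3} e^{t x}
This must equal f(x, t) identically; expanded, f = 2 t^{4} x e^{t x} + 2 t^{4} e^{t x} + 4 t^{3} e^{t x} - 2 t^{2}.
Matching coefficients of the independent functions:
  [t^{2}]:  2 A = -2
  [t^{3} e^{t x}]:  2 B = 4
  [t^{4} e^{t x}, t^{4} x e^{t x}]:  B = 2
Solving: A = -1, B = 2.
Check against the point condition:
  u(0, 0) = 2  ⟹  B = 2  ✓
Hence u(x, t) = - x^{2} + 2 e^{t x}.

Answer: u(x, t) = - x^{2} + 2 e^{t x}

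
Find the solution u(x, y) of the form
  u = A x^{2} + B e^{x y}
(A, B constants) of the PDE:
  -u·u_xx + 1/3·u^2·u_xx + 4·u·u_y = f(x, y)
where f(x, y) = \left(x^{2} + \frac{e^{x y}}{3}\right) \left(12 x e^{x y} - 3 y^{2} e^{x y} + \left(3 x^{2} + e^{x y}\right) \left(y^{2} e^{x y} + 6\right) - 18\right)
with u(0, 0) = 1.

Answer: u(x, y) = 3 x^{2} + e^{x y}

Derivation:
Substitute the ansatz u = A x^{2} + B e^{x y} into the left-hand side.
Derivatives of the ansatz:
  u_xx = 2 A + B y^{2} e^{x y}
  u_y = B x e^{x y}
Term by term:
  -u·u_xx = - 2 A^{2} x^{2} - A B x^{2} y^{2} e^{x y} - 2 A B e^{x y} - B^{2} y^{2} e^{2 x y}
  1/3·u^2·u_xx = \frac{2 A^{3} x^{4}}{3} + \frac{A^{2} B x^{4} y^{2} e^{x y}}{3} + \frac{4 A^{2} B x^{2} e^{x y}}{3} + \frac{2 A B^{2} x^{2} y^{2} e^{2 x y}}{3} + \frac{2 A B^{2} e^{2 x y}}{3} + \frac{B^{3} y^{2} e^{3 x y}}{3}
  4·u·u_y = 4 A B x^{3} e^{x y} + 4 B^{2} x e^{2 x y}
So the left-hand side equals
  \frac{2 A^{3} x^{4}}{3} + \frac{A^{2} B x^{4} y^{2} e^{x y}}{3} + \frac{4 A^{2} B x^{2} e^{x y}}{3} - 2 A^{2} x^{2} + \frac{2 A B^{2} x^{2} y^{2} e^{2 x y}}{3} + \frac{2 A B^{2} e^{2 x y}}{3} + 4 A B x^{3} e^{x y} - A B x^{2} y^{2} e^{x y} - 2 A B e^{x y} + \frac{B^{3} y^{2} e^{3 x y}}{3} + 4 B^{2} x e^{2 x y} - B^{2} y^{2} e^{2 x y}
This must equal f(x, y) identically; expanded, f = 3 x^{4} y^{2} e^{x y} + 18 x^{4} + 12 x^{3} e^{x y} + 2 x^{2} y^{2} e^{2 x y} - 3 x^{2} y^{2} e^{x y} + 12 x^{2} e^{x y} - 18 x^{2} + 4 x e^{2 x y} + \frac{y^{2} e^{3 x y}}{3} - y^{2} e^{2 x y} + 2 e^{2 x y} - 6 e^{x y}.
Matching coefficients of the independent functions:
  [x^{2}]:  - 2 A^{2} = -18
  [x^{4}]:  \frac{2 A^{3}}{3} = 18
  [x e^{2 x y}]:  4 B^{2} = 4
  [x^{2} e^{x y}]:  \frac{4 A^{2} B}{3} = 12
  [x^{3} e^{x y}]:  4 A B = 12
  [y^{2} e^{2 x y}]:  - B^{2} = -1
  [y^{2} e^{3 x y}]:  \frac{B^{3}}{3} = \frac{1}{3}
  [x^{2} y^{2} e^{x y}]:  - A B = -3
  [x^{2} y^{2} e^{2 x y}, e^{2 x y}]:  \frac{2 A B^{2}}{3} = 2
  [x^{4} y^{2} e^{x y}]:  \frac{A^{2} B}{3} = 3
  [e^{x y}]:  - 2 A B = -6
Solving: A = 3, B = 1.
Check against the point condition:
  u(0, 0) = 1  ⟹  B = 1  ✓
Hence u(x, y) = 3 x^{2} + e^{x y}.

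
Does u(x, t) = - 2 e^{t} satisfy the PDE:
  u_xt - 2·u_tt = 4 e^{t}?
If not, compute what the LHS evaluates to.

Evaluate each term of the left-hand side for u = - 2 e^{t}.
Derivatives:
  u_xt = 0
  u_tt = - 2 e^{t}
Terms:
  u_xt = 0
  -2·u_tt = 4 e^{t}
Sum: LHS = 4 e^{t}
This is exactly the given right-hand side, so u is a solution.

Answer: Yes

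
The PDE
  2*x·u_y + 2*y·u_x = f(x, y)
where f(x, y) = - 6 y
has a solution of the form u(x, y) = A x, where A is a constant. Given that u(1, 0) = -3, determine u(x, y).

Substitute the ansatz u = A x into the left-hand side.
Derivatives of the ansatz:
  u_y = 0
  u_x = A
Term by term:
  2*x·u_y = 0
  2*y·u_x = 2 A y
So the left-hand side equals
  2 A y
This must equal f(x, y) = - 6 y identically.
Matching coefficients of the independent functions:
  [y]:  2 A = -6
Solving: A = -3.
Check against the point condition:
  u(1, 0) = -3  ⟹  A = -3  ✓
Hence u(x, y) = - 3 x.

Answer: u(x, y) = - 3 x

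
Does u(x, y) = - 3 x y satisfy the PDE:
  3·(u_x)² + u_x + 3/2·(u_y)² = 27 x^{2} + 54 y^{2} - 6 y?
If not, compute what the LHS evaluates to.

Evaluate each term of the left-hand side for u = - 3 x y.
Derivatives:
  u_x = - 3 y
  u_y = - 3 x
Terms:
  3·(u_x)² = 27 y^{2}
  u_x = - 3 y
  3/2·(u_y)² = \frac{27 x^{2}}{2}
Sum: LHS = \frac{27 x^{2}}{2} + 27 y^{2} - 3 y
Given right-hand side: 27 x^{2} + 54 y^{2} - 6 y. Difference LHS − RHS = - \frac{27 x^{2}}{2} - 27 y^{2} + 3 y ≠ 0, so u is not a solution.

Answer: No, the LHS evaluates to \frac{27 x^{2}}{2} + 27 y^{2} - 3 y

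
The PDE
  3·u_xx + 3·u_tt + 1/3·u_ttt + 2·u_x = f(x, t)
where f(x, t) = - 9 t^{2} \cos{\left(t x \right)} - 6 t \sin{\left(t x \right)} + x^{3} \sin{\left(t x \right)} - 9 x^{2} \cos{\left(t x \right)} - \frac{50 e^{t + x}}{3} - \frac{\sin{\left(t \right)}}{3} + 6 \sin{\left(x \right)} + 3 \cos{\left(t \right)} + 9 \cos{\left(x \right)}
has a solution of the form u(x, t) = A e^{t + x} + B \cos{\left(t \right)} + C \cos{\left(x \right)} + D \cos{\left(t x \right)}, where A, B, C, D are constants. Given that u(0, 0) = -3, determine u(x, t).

Substitute the ansatz u = A e^{t + x} + B \cos{\left(t \right)} + C \cos{\left(x \right)} + D \cos{\left(t x \right)} into the left-hand side.
Derivatives of the ansatz:
  u_xx = A e^{t} e^{x} - C \cos{\left(x \right)} - D t^{2} \cos{\left(t x \right)}
  u_tt = A e^{t} e^{x} - B \cos{\left(t \right)} - D x^{2} \cos{\left(t x \right)}
  u_ttt = A e^{t} e^{x} + B \sin{\left(t \right)} + D x^{3} \sin{\left(t x \right)}
  u_x = A e^{t} e^{x} - C \sin{\left(x \right)} - D t \sin{\left(t x \right)}
Term by term:
  3·u_xx = 3 A e^{t} e^{x} - 3 C \cos{\left(x \right)} - 3 D t^{2} \cos{\left(t x \right)}
  3·u_tt = 3 A e^{t} e^{x} - 3 B \cos{\left(t \right)} - 3 D x^{2} \cos{\left(t x \right)}
  1/3·u_ttt = \frac{A e^{t} e^{x}}{3} + \frac{B \sin{\left(t \right)}}{3} + \frac{D x^{3} \sin{\left(t x \right)}}{3}
  2·u_x = 2 A e^{t} e^{x} - 2 C \sin{\left(x \right)} - 2 D t \sin{\left(t x \right)}
So the left-hand side equals
  \frac{25 A e^{t} e^{x}}{3} + \frac{B \sin{\left(t \right)}}{3} - 3 B \cos{\left(t \right)} - 2 C \sin{\left(x \right)} - 3 C \cos{\left(x \right)} - 3 D t^{2} \cos{\left(t x \right)} - 2 D t \sin{\left(t x \right)} + \frac{D x^{3} \sin{\left(t x \right)}}{3} - 3 D x^{2} \cos{\left(t x \right)}
This must equal f(x, t) identically; expanded, f = - 9 t^{2} \cos{\left(t x \right)} - 6 t \sin{\left(t x \right)} + x^{3} \sin{\left(t x \right)} - 9 x^{2} \cos{\left(t x \right)} - \frac{50 e^{t} e^{x}}{3} - \frac{\sin{\left(t \right)}}{3} + 6 \sin{\left(x \right)} + 3 \cos{\left(t \right)} + 9 \cos{\left(x \right)}.
Matching coefficients of the independent functions:
  [t \sin{\left(t x \right)}]:  - 2 D = -6
  [t^{2} \cos{\left(t x \right)}, x^{2} \cos{\left(t x \right)}]:  - 3 D = -9
  [x^{3} \sin{\left(t x \right)}]:  \frac{D}{3} = 1
  [e^{t} e^{x}]:  \frac{25 A}{3} = - \frac{50}{3}
  [\sin{\left(t \right)}]:  \frac{B}{3} = - \frac{1}{3}
  [\sin{\left(x \right)}]:  - 2 C = 6
  [\cos{\left(t \right)}]:  - 3 B = 3
  [\cos{\left(x \right)}]:  - 3 C = 9
Solving: A = -2, B = -1, C = -3, D = 3.
Check against the point condition:
  u(0, 0) = -3  ⟹  A + B + C + D = -3  ✓
Hence u(x, t) = - 2 e^{t + x} - \cos{\left(t \right)} - 3 \cos{\left(x \right)} + 3 \cos{\left(t x \right)}.

Answer: u(x, t) = - 2 e^{t + x} - \cos{\left(t \right)} - 3 \cos{\left(x \right)} + 3 \cos{\left(t x \right)}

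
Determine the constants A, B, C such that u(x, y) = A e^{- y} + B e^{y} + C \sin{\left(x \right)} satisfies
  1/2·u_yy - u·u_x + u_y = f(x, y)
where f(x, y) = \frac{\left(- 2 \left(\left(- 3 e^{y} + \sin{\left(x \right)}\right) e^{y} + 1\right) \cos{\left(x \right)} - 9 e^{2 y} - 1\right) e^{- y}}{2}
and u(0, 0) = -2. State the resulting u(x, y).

Answer: u(x, y) = - 3 e^{y} + \sin{\left(x \right)} + e^{- y}

Derivation:
Substitute the ansatz u = A e^{- y} + B e^{y} + C \sin{\left(x \right)} into the left-hand side.
Derivatives of the ansatz:
  u_yy = A e^{- y} + B e^{y}
  u_x = C \cos{\left(x \right)}
  u_y = - A e^{- y} + B e^{y}
Term by term:
  1/2·u_yy = \frac{A e^{- y}}{2} + \frac{B e^{y}}{2}
  -u·u_x = - A C e^{- y} \cos{\left(x \right)} - B C e^{y} \cos{\left(x \right)} - C^{2} \sin{\left(x \right)} \cos{\left(x \right)}
  u_y = - A e^{- y} + B e^{y}
So the left-hand side equals
  - A C e^{- y} \cos{\left(x \right)} - \frac{A e^{- y}}{2} - B C e^{y} \cos{\left(x \right)} + \frac{3 B e^{y}}{2} - C^{2} \sin{\left(x \right)} \cos{\left(x \right)}
This must equal f(x, y) identically; expanded, f = 3 e^{y} \cos{\left(x \right)} - \frac{9 e^{y}}{2} - \sin{\left(x \right)} \cos{\left(x \right)} - e^{- y} \cos{\left(x \right)} - \frac{e^{- y}}{2}.
Matching coefficients of the independent functions:
  [e^{- y} \cos{\left(x \right)}]:  - A C = -1
  [e^{y} \cos{\left(x \right)}]:  - B C = 3
  [\sin{\left(x \right)} \cos{\left(x \right)}]:  - C^{2} = -1
  [e^{- y}]:  - \frac{A}{2} = - \frac{1}{2}
  [e^{y}]:  \frac{3 B}{2} = - \frac{9}{2}
Solving: A = 1, B = -3, C = 1.
Check against the point condition:
  u(0, 0) = -2  ⟹  A + B = -2  ✓
Hence u(x, y) = - 3 e^{y} + \sin{\left(x \right)} + e^{- y}.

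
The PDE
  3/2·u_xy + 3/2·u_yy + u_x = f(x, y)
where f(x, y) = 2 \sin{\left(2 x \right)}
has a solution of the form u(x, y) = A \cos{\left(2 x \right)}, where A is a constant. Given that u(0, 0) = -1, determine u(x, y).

Substitute the ansatz u = A \cos{\left(2 x \right)} into the left-hand side.
Derivatives of the ansatz:
  u_xy = 0
  u_yy = 0
  u_x = - 2 A \sin{\left(2 x \right)}
Term by term:
  3/2·u_xy = 0
  3/2·u_yy = 0
  u_x = - 2 A \sin{\left(2 x \right)}
So the left-hand side equals
  - 2 A \sin{\left(2 x \right)}
This must equal f(x, y) = 2 \sin{\left(2 x \right)} identically.
Matching coefficients of the independent functions:
  [\sin{\left(2 x \right)}]:  - 2 A = 2
Solving: A = -1.
Check against the point condition:
  u(0, 0) = -1  ⟹  A = -1  ✓
Hence u(x, y) = - \cos{\left(2 x \right)}.

Answer: u(x, y) = - \cos{\left(2 x \right)}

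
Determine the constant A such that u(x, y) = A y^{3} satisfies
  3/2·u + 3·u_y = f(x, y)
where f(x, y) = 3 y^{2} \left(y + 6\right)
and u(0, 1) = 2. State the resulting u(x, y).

Answer: u(x, y) = 2 y^{3}

Derivation:
Substitute the ansatz u = A y^{3} into the left-hand side.
Derivatives of the ansatz:
  u_y = 3 A y^{2}
Term by term:
  3/2·u = \frac{3 A y^{3}}{2}
  3·u_y = 9 A y^{2}
So the left-hand side equals
  \frac{3 A y^{3}}{2} + 9 A y^{2}
This must equal f(x, y) identically; expanded, f = 3 y^{3} + 18 y^{2}.
Matching coefficients of the independent functions:
  [y^{2}]:  9 A = 18
  [y^{3}]:  \frac{3 A}{2} = 3
Solving: A = 2.
Check against the point condition:
  u(0, 1) = 2  ⟹  A = 2  ✓
Hence u(x, y) = 2 y^{3}.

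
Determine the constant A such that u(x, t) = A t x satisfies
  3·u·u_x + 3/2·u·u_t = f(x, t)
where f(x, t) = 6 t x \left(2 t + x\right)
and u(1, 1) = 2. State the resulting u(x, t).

Substitute the ansatz u = A t x into the left-hand side.
Derivatives of the ansatz:
  u_x = A t
  u_t = A x
Term by term:
  3·u·u_x = 3 A^{2} t^{2} x
  3/2·u·u_t = \frac{3 A^{2} t x^{2}}{2}
So the left-hand side equals
  3 A^{2} t^{2} x + \frac{3 A^{2} t x^{2}}{2}
This must equal f(x, t) identically; expanded, f = 12 t^{2} x + 6 t x^{2}.
Matching coefficients of the independent functions:
  [t x^{2}]:  \frac{3 A^{2}}{2} = 6
  [t^{2} x]:  3 A^{2} = 12
These equations allow (A) = (-2) or (2).
Impose the point condition(s):
  u(1, 1) = 2  ⟹  A = 2
Only A = 2 satisfies everything.
Hence u(x, t) = 2 t x.

Answer: u(x, t) = 2 t x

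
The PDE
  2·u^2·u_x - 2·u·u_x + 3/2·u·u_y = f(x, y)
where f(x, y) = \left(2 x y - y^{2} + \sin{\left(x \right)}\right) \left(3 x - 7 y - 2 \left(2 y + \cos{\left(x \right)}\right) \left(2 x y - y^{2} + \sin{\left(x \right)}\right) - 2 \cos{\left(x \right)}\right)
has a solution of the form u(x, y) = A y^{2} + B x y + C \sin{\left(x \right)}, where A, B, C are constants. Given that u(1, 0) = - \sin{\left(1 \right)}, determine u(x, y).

Answer: u(x, y) = - 2 x y + y^{2} - \sin{\left(x \right)}

Derivation:
Substitute the ansatz u = A y^{2} + B x y + C \sin{\left(x \right)} into the left-hand side.
Derivatives of the ansatz:
  u_x = B y + C \cos{\left(x \right)}
  u_y = 2 A y + B x
Term by term:
  2·u^2·u_x = 2 A^{2} B y^{5} + 2 A^{2} C y^{4} \cos{\left(x \right)} + 4 A B^{2} x y^{4} + 4 A B C x y^{3} \cos{\left(x \right)} + 4 A B C y^{3} \sin{\left(x \right)} + 4 A C^{2} y^{2} \sin{\left(x \right)} \cos{\left(x \right)} + 2 B^{3} x^{2} y^{3} + 2 B^{2} C x^{2} y^{2} \cos{\left(x \right)} + 4 B^{2} C x y^{2} \sin{\left(x \right)} + 4 B C^{2} x y \sin{\left(x \right)} \cos{\left(x \right)} + 2 B C^{2} y \sin^{2}{\left(x \right)} + 2 C^{3} \sin^{2}{\left(x \right)} \cos{\left(x \right)}
  -2·u·u_x = - 2 A B y^{3} - 2 A C y^{2} \cos{\left(x \right)} - 2 B^{2} x y^{2} - 2 B C x y \cos{\left(x \right)} - 2 B C y \sin{\left(x \right)} - 2 C^{2} \sin{\left(x \right)} \cos{\left(x \right)}
  3/2·u·u_y = 3 A^{2} y^{3} + \frac{9 A B x y^{2}}{2} + 3 A C y \sin{\left(x \right)} + \frac{3 B^{2} x^{2} y}{2} + \frac{3 B C x \sin{\left(x \right)}}{2}
So the left-hand side equals
  2 A^{2} B y^{5} + 2 A^{2} C y^{4} \cos{\left(x \right)} + 3 A^{2} y^{3} + 4 A B^{2} x y^{4} + 4 A B C x y^{3} \cos{\left(x \right)} + 4 A B C y^{3} \sin{\left(x \right)} + \frac{9 A B x y^{2}}{2} - 2 A B y^{3} + 4 A C^{2} y^{2} \sin{\left(x \right)} \cos{\left(x \right)} - 2 A C y^{2} \cos{\left(x \right)} + 3 A C y \sin{\left(x \right)} + 2 B^{3} x^{2} y^{3} + 2 B^{2} C x^{2} y^{2} \cos{\left(x \right)} + 4 B^{2} C x y^{2} \sin{\left(x \right)} + \frac{3 B^{2} x^{2} y}{2} - 2 B^{2} x y^{2} + 4 B C^{2} x y \sin{\left(x \right)} \cos{\left(x \right)} + 2 B C^{2} y \sin^{2}{\left(x \right)} - 2 B C x y \cos{\left(x \right)} + \frac{3 B C x \sin{\left(x \right)}}{2} - 2 B C y \sin{\left(x \right)} + 2 C^{3} \sin^{2}{\left(x \right)} \cos{\left(x \right)} - 2 C^{2} \sin{\left(x \right)} \cos{\left(x \right)}
This must equal f(x, y) identically; expanded, f = - 16 x^{2} y^{3} - 8 x^{2} y^{2} \cos{\left(x \right)} + 6 x^{2} y + 16 x y^{4} + 8 x y^{3} \cos{\left(x \right)} - 16 x y^{2} \sin{\left(x \right)} - 17 x y^{2} - 8 x y \sin{\left(x \right)} \cos{\left(x \right)} - 4 x y \cos{\left(x \right)} + 3 x \sin{\left(x \right)} - 4 y^{5} - 2 y^{4} \cos{\left(x \right)} + 8 y^{3} \sin{\left(x \right)} + 7 y^{3} + 4 y^{2} \sin{\left(x \right)} \cos{\left(x \right)} + 2 y^{2} \cos{\left(x \right)} - 4 y \sin^{2}{\left(x \right)} - 7 y \sin{\left(x \right)} - 2 \sin^{2}{\left(x \right)} \cos{\left(x \right)} - 2 \sin{\left(x \right)} \cos{\left(x \right)}.
Matching coefficients of the independent functions:
(each divided by its leading coefficient; functions giving the same equation are listed together)
  [y^{3}]:  A^{2} - \frac{2 A B}{3} - \frac{7}{3} = 0
  [y^{5}]:  A^{2} B + 2 = 0
  [x y^{2}]:  A B - \frac{4 B^{2}}{9} + \frac{34}{9} = 0
  [x y^{4}]:  A B^{2} - 4 = 0
  [x \sin{\left(x \right)}, x y \cos{\left(x \right)}]:  B C - 2 = 0
  [x^{2} y]:  B^{2} - 4 = 0
  [x^{2} y^{3}]:  B^{3} + 8 = 0
  [y \sin{\left(x \right)}]:  A C - \frac{2 B C}{3} + \frac{7}{3} = 0
  [y \sin^{2}{\left(x \right)}, x y \sin{\left(x \right)} \cos{\left(x \right)}]:  B C^{2} + 2 = 0
  [y^{2} \cos{\left(x \right)}]:  A C + 1 = 0
  [y^{3} \sin{\left(x \right)}, x y^{3} \cos{\left(x \right)}]:  A B C - 2 = 0
  [y^{4} \cos{\left(x \right)}]:  A^{2} C + 1 = 0
  [\sin{\left(x \right)} \cos{\left(x \right)}]:  C^{2} - 1 = 0
  [\sin^{2}{\left(x \right)} \cos{\left(x \right)}]:  C^{3} + 1 = 0
  [x y^{2} \sin{\left(x \right)}, x^{2} y^{2} \cos{\left(x \right)}]:  B^{2} C + 4 = 0
  [y^{2} \sin{\left(x \right)} \cos{\left(x \right)}]:  A C^{2} - 1 = 0
Solving: A = 1, B = -2, C = -1.
Check against the point condition:
  u(1, 0) = - \sin{\left(1 \right)}  ⟹  C \sin{\left(1 \right)} = - \sin{\left(1 \right)}  ✓
Hence u(x, y) = - 2 x y + y^{2} - \sin{\left(x \right)}.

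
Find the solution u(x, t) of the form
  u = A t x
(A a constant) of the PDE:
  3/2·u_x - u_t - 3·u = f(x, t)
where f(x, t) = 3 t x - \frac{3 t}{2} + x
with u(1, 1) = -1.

Substitute the ansatz u = A t x into the left-hand side.
Derivatives of the ansatz:
  u_x = A t
  u_t = A x
Term by term:
  3/2·u_x = \frac{3 A t}{2}
  -u_t = - A x
  -3·u = - 3 A t x
So the left-hand side equals
  - 3 A t x + \frac{3 A t}{2} - A x
This must equal f(x, t) = 3 t x - \frac{3 t}{2} + x identically.
Matching coefficients of the independent functions:
  [t]:  \frac{3 A}{2} = - \frac{3}{2}
  [x]:  - A = 1
  [t x]:  - 3 A = 3
Solving: A = -1.
Check against the point condition:
  u(1, 1) = -1  ⟹  A = -1  ✓
Hence u(x, t) = - t x.

Answer: u(x, t) = - t x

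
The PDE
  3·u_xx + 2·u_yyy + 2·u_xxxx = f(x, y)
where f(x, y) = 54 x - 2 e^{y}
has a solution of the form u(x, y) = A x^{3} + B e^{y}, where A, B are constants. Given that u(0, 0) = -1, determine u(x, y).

Substitute the ansatz u = A x^{3} + B e^{y} into the left-hand side.
Derivatives of the ansatz:
  u_xx = 6 A x
  u_yyy = B e^{y}
  u_xxxx = 0
Term by term:
  3·u_xx = 18 A x
  2·u_yyy = 2 B e^{y}
  2·u_xxxx = 0
So the left-hand side equals
  18 A x + 2 B e^{y}
This must equal f(x, y) = 54 x - 2 e^{y} identically.
Matching coefficients of the independent functions:
  [x]:  18 A = 54
  [e^{y}]:  2 B = -2
Solving: A = 3, B = -1.
Check against the point condition:
  u(0, 0) = -1  ⟹  B = -1  ✓
Hence u(x, y) = 3 x^{3} - e^{y}.

Answer: u(x, y) = 3 x^{3} - e^{y}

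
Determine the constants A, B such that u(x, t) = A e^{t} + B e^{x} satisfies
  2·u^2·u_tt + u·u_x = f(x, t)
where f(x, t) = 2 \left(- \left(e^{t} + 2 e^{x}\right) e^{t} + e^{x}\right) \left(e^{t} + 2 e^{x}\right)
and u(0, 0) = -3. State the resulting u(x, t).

Answer: u(x, t) = - e^{t} - 2 e^{x}

Derivation:
Substitute the ansatz u = A e^{t} + B e^{x} into the left-hand side.
Derivatives of the ansatz:
  u_tt = A e^{t}
  u_x = B e^{x}
Term by term:
  2·u^2·u_tt = 2 A^{3} e^{3 t} + 4 A^{2} B e^{2 t} e^{x} + 2 A B^{2} e^{t} e^{2 x}
  u·u_x = A B e^{t} e^{x} + B^{2} e^{2 x}
So the left-hand side equals
  2 A^{3} e^{3 t} + 4 A^{2} B e^{2 t} e^{x} + 2 A B^{2} e^{t} e^{2 x} + A B e^{t} e^{x} + B^{2} e^{2 x}
This must equal f(x, t) identically; expanded, f = - 2 e^{3 t} - 8 e^{2 t} e^{x} - 8 e^{t} e^{2 x} + 2 e^{t} e^{x} + 4 e^{2 x}.
Matching coefficients of the independent functions:
  [e^{t} e^{x}]:  A B = 2
  [e^{t} e^{2 x}]:  2 A B^{2} = -8
  [e^{2 t} e^{x}]:  4 A^{2} B = -8
  [e^{3 t}]:  2 A^{3} = -2
  [e^{2 x}]:  B^{2} = 4
Solving: A = -1, B = -2.
Check against the point condition:
  u(0, 0) = -3  ⟹  A + B = -3  ✓
Hence u(x, t) = - e^{t} - 2 e^{x}.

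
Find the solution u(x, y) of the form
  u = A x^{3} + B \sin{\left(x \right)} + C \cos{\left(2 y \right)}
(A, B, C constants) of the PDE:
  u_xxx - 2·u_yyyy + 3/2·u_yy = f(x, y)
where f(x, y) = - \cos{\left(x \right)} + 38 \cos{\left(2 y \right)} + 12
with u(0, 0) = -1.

Substitute the ansatz u = A x^{3} + B \sin{\left(x \right)} + C \cos{\left(2 y \right)} into the left-hand side.
Derivatives of the ansatz:
  u_xxx = 6 A - B \cos{\left(x \right)}
  u_yyyy = 16 C \cos{\left(2 y \right)}
  u_yy = - 4 C \cos{\left(2 y \right)}
Term by term:
  u_xxx = 6 A - B \cos{\left(x \right)}
  -2·u_yyyy = - 32 C \cos{\left(2 y \right)}
  3/2·u_yy = - 6 C \cos{\left(2 y \right)}
So the left-hand side equals
  6 A - B \cos{\left(x \right)} - 38 C \cos{\left(2 y \right)}
This must equal f(x, y) = - \cos{\left(x \right)} + 38 \cos{\left(2 y \right)} + 12 identically.
Matching coefficients of the independent functions:
  [constant term]:  6 A = 12
  [\cos{\left(x \right)}]:  - B = -1
  [\cos{\left(2 y \right)}]:  - 38 C = 38
Solving: A = 2, B = 1, C = -1.
Check against the point condition:
  u(0, 0) = -1  ⟹  C = -1  ✓
Hence u(x, y) = 2 x^{3} + \sin{\left(x \right)} - \cos{\left(2 y \right)}.

Answer: u(x, y) = 2 x^{3} + \sin{\left(x \right)} - \cos{\left(2 y \right)}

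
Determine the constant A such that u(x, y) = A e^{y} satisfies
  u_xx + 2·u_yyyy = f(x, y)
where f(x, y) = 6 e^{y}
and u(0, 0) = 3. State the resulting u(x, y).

Answer: u(x, y) = 3 e^{y}

Derivation:
Substitute the ansatz u = A e^{y} into the left-hand side.
Derivatives of the ansatz:
  u_xx = 0
  u_yyyy = A e^{y}
Term by term:
  u_xx = 0
  2·u_yyyy = 2 A e^{y}
So the left-hand side equals
  2 A e^{y}
This must equal f(x, y) = 6 e^{y} identically.
Matching coefficients of the independent functions:
  [e^{y}]:  2 A = 6
Solving: A = 3.
Check against the point condition:
  u(0, 0) = 3  ⟹  A = 3  ✓
Hence u(x, y) = 3 e^{y}.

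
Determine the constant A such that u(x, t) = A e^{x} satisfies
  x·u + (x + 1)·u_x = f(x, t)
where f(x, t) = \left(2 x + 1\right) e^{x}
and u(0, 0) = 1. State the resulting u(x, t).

Substitute the ansatz u = A e^{x} into the left-hand side.
Derivatives of the ansatz:
  u_x = A e^{x}
Term by term:
  x·u = A x e^{x}
  (x + 1)·u_x = A x e^{x} + A e^{x}
So the left-hand side equals
  2 A x e^{x} + A e^{x}
This must equal f(x, t) identically; expanded, f = 2 x e^{x} + e^{x}.
Matching coefficients of the independent functions:
  [x e^{x}]:  2 A = 2
  [e^{x}]:  A = 1
Solving: A = 1.
Check against the point condition:
  u(0, 0) = 1  ⟹  A = 1  ✓
Hence u(x, t) = e^{x}.

Answer: u(x, t) = e^{x}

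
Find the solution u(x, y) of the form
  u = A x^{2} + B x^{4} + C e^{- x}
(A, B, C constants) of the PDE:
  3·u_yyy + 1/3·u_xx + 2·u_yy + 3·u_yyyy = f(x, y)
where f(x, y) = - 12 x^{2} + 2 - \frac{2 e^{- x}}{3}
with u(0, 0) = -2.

Answer: u(x, y) = - 3 x^{4} + 3 x^{2} - 2 e^{- x}

Derivation:
Substitute the ansatz u = A x^{2} + B x^{4} + C e^{- x} into the left-hand side.
Derivatives of the ansatz:
  u_yyy = 0
  u_xx = 2 A + 12 B x^{2} + C e^{- x}
  u_yy = 0
  u_yyyy = 0
Term by term:
  3·u_yyy = 0
  1/3·u_xx = \frac{2 A}{3} + 4 B x^{2} + \frac{C e^{- x}}{3}
  2·u_yy = 0
  3·u_yyyy = 0
So the left-hand side equals
  \frac{2 A}{3} + 4 B x^{2} + \frac{C e^{- x}}{3}
This must equal f(x, y) = - 12 x^{2} + 2 - \frac{2 e^{- x}}{3} identically.
Matching coefficients of the independent functions:
  [constant term]:  \frac{2 A}{3} = 2
  [x^{2}]:  4 B = -12
  [e^{- x}]:  \frac{C}{3} = - \frac{2}{3}
Solving: A = 3, B = -3, C = -2.
Check against the point condition:
  u(0, 0) = -2  ⟹  C = -2  ✓
Hence u(x, y) = - 3 x^{4} + 3 x^{2} - 2 e^{- x}.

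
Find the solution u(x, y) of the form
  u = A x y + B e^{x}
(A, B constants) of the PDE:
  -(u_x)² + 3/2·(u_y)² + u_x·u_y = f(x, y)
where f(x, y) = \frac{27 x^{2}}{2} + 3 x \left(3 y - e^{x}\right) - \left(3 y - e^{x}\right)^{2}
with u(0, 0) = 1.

Substitute the ansatz u = A x y + B e^{x} into the left-hand side.
Derivatives of the ansatz:
  u_x = A y + B e^{x}
  u_y = A x
Term by term:
  -(u_x)² = - A^{2} y^{2} - 2 A B y e^{x} - B^{2} e^{2 x}
  3/2·(u_y)² = \frac{3 A^{2} x^{2}}{2}
  u_x·u_y = A^{2} x y + A B x e^{x}
So the left-hand side equals
  \frac{3 A^{2} x^{2}}{2} + A^{2} x y - A^{2} y^{2} + A B x e^{x} - 2 A B y e^{x} - B^{2} e^{2 x}
This must equal f(x, y) identically; expanded, f = \frac{27 x^{2}}{2} + 9 x y - 3 x e^{x} - 9 y^{2} + 6 y e^{x} - e^{2 x}.
Matching coefficients of the independent functions:
  [x^{2}]:  \frac{3 A^{2}}{2} = \frac{27}{2}
  [y^{2}]:  - A^{2} = -9
  [x y]:  A^{2} = 9
  [x e^{x}]:  A B = -3
  [y e^{x}]:  - 2 A B = 6
  [e^{2 x}]:  - B^{2} = -1
These equations allow (A, B) = (-3, 1) or (3, -1).
Impose the point condition(s):
  u(0, 0) = 1  ⟹  B = 1
Only A = -3, B = 1 satisfies everything.
Hence u(x, y) = - 3 x y + e^{x}.

Answer: u(x, y) = - 3 x y + e^{x}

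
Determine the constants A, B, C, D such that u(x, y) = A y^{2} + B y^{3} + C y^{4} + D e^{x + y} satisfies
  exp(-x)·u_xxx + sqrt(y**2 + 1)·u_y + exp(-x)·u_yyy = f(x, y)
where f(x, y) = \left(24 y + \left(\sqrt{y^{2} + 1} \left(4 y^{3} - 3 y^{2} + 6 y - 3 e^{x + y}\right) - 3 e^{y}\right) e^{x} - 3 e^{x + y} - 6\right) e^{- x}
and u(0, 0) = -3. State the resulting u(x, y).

Substitute the ansatz u = A y^{2} + B y^{3} + C y^{4} + D e^{x + y} into the left-hand side.
Derivatives of the ansatz:
  u_xxx = D e^{x} e^{y}
  u_y = 2 A y + 3 B y^{2} + 4 C y^{3} + D e^{x} e^{y}
  u_yyy = 6 B + 24 C y + D e^{x} e^{y}
Term by term:
  exp(-x)·u_xxx = D e^{y}
  sqrt(y**2 + 1)·u_y = 2 A y \sqrt{y^{2} + 1} + 3 B y^{2} \sqrt{y^{2} + 1} + 4 C y^{3} \sqrt{y^{2} + 1} + D \sqrt{y^{2} + 1} e^{x} e^{y}
  exp(-x)·u_yyy = 6 B e^{- x} + 24 C y e^{- x} + D e^{y}
So the left-hand side equals
  2 A y \sqrt{y^{2} + 1} + 3 B y^{2} \sqrt{y^{2} + 1} + 6 B e^{- x} + 4 C y^{3} \sqrt{y^{2} + 1} + 24 C y e^{- x} + D \sqrt{y^{2} + 1} e^{x} e^{y} + 2 D e^{y}
This must equal f(x, y) identically; expanded, f = 4 y^{3} \sqrt{y^{2} + 1} - 3 y^{2} \sqrt{y^{2} + 1} + 6 y \sqrt{y^{2} + 1} + 24 y e^{- x} - 3 \sqrt{y^{2} + 1} e^{x} e^{y} - 6 e^{y} - 6 e^{- x}.
Matching coefficients of the independent functions:
  [y \sqrt{y^{2} + 1}]:  2 A = 6
  [y e^{- x}]:  24 C = 24
  [y^{2} \sqrt{y^{2} + 1}]:  3 B = -3
  [y^{3} \sqrt{y^{2} + 1}]:  4 C = 4
  [\sqrt{y^{2} + 1} e^{x} e^{y}]:  D = -3
  [e^{- x}]:  6 B = -6
  [e^{y}]:  2 D = -6
Solving: A = 3, B = -1, C = 1, D = -3.
Check against the point condition:
  u(0, 0) = -3  ⟹  D = -3  ✓
Hence u(x, y) = y^{4} - y^{3} + 3 y^{2} - 3 e^{x + y}.

Answer: u(x, y) = y^{4} - y^{3} + 3 y^{2} - 3 e^{x + y}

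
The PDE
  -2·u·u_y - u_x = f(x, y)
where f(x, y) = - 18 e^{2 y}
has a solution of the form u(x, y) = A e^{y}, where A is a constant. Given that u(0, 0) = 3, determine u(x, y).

Substitute the ansatz u = A e^{y} into the left-hand side.
Derivatives of the ansatz:
  u_y = A e^{y}
  u_x = 0
Term by term:
  -2·u·u_y = - 2 A^{2} e^{2 y}
  -u_x = 0
So the left-hand side equals
  - 2 A^{2} e^{2 y}
This must equal f(x, y) = - 18 e^{2 y} identically.
Matching coefficients of the independent functions:
  [e^{2 y}]:  - 2 A^{2} = -18
These equations allow (A) = (-3) or (3).
Impose the point condition(s):
  u(0, 0) = 3  ⟹  A = 3
Only A = 3 satisfies everything.
Hence u(x, y) = 3 e^{y}.

Answer: u(x, y) = 3 e^{y}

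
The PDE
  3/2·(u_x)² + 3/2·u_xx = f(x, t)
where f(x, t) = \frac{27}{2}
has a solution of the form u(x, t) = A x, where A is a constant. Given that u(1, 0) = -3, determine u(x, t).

Substitute the ansatz u = A x into the left-hand side.
Derivatives of the ansatz:
  u_x = A
  u_xx = 0
Term by term:
  3/2·(u_x)² = \frac{3 A^{2}}{2}
  3/2·u_xx = 0
So the left-hand side equals
  \frac{3 A^{2}}{2}
This must equal f(x, t) = \frac{27}{2} identically.
Matching coefficients of the independent functions:
  [constant term]:  \frac{3 A^{2}}{2} = \frac{27}{2}
These equations allow (A) = (-3) or (3).
Impose the point condition(s):
  u(1, 0) = -3  ⟹  A = -3
Only A = -3 satisfies everything.
Hence u(x, t) = - 3 x.

Answer: u(x, t) = - 3 x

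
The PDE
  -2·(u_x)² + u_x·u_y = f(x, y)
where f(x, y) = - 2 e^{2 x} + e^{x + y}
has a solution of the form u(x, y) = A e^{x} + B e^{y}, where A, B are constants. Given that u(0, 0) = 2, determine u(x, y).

Substitute the ansatz u = A e^{x} + B e^{y} into the left-hand side.
Derivatives of the ansatz:
  u_x = A e^{x}
  u_y = B e^{y}
Term by term:
  -2·(u_x)² = - 2 A^{2} e^{2 x}
  u_x·u_y = A B e^{x} e^{y}
So the left-hand side equals
  - 2 A^{2} e^{2 x} + A B e^{x} e^{y}
This must equal f(x, y) identically; expanded, f = - 2 e^{2 x} + e^{x} e^{y}.
Matching coefficients of the independent functions:
  [e^{x} e^{y}]:  A B = 1
  [e^{2 x}]:  - 2 A^{2} = -2
These equations allow (A, B) = (-1, -1) or (1, 1).
Impose the point condition(s):
  u(0, 0) = 2  ⟹  A + B = 2
Only A = 1, B = 1 satisfies everything.
Hence u(x, y) = e^{x} + e^{y}.

Answer: u(x, y) = e^{x} + e^{y}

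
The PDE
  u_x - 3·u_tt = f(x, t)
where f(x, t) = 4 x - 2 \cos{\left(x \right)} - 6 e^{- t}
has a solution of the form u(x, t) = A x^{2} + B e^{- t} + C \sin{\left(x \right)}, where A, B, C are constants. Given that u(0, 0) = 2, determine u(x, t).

Answer: u(x, t) = 2 x^{2} - 2 \sin{\left(x \right)} + 2 e^{- t}

Derivation:
Substitute the ansatz u = A x^{2} + B e^{- t} + C \sin{\left(x \right)} into the left-hand side.
Derivatives of the ansatz:
  u_x = 2 A x + C \cos{\left(x \right)}
  u_tt = B e^{- t}
Term by term:
  u_x = 2 A x + C \cos{\left(x \right)}
  -3·u_tt = - 3 B e^{- t}
So the left-hand side equals
  2 A x - 3 B e^{- t} + C \cos{\left(x \right)}
This must equal f(x, t) = 4 x - 2 \cos{\left(x \right)} - 6 e^{- t} identically.
Matching coefficients of the independent functions:
  [x]:  2 A = 4
  [e^{- t}]:  - 3 B = -6
  [\cos{\left(x \right)}]:  C = -2
Solving: A = 2, B = 2, C = -2.
Check against the point condition:
  u(0, 0) = 2  ⟹  B = 2  ✓
Hence u(x, t) = 2 x^{2} - 2 \sin{\left(x \right)} + 2 e^{- t}.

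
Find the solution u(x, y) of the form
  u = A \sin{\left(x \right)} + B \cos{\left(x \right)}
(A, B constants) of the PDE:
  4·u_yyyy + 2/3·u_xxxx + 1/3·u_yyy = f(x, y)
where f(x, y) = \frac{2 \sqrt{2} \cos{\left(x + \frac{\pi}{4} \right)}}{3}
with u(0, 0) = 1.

Answer: u(x, y) = - \sin{\left(x \right)} + \cos{\left(x \right)}

Derivation:
Substitute the ansatz u = A \sin{\left(x \right)} + B \cos{\left(x \right)} into the left-hand side.
Derivatives of the ansatz:
  u_yyyy = 0
  u_xxxx = A \sin{\left(x \right)} + B \cos{\left(x \right)}
  u_yyy = 0
Term by term:
  4·u_yyyy = 0
  2/3·u_xxxx = \frac{2 A \sin{\left(x \right)}}{3} + \frac{2 B \cos{\left(x \right)}}{3}
  1/3·u_yyy = 0
So the left-hand side equals
  \frac{2 A \sin{\left(x \right)}}{3} + \frac{2 B \cos{\left(x \right)}}{3}
This must equal f(x, y) identically; expanded, f = - \frac{2 \sin{\left(x \right)}}{3} + \frac{2 \cos{\left(x \right)}}{3}.
Matching coefficients of the independent functions:
  [\sin{\left(x \right)}]:  \frac{2 A}{3} = - \frac{2}{3}
  [\cos{\left(x \right)}]:  \frac{2 B}{3} = \frac{2}{3}
Solving: A = -1, B = 1.
Check against the point condition:
  u(0, 0) = 1  ⟹  B = 1  ✓
Hence u(x, y) = - \sin{\left(x \right)} + \cos{\left(x \right)}.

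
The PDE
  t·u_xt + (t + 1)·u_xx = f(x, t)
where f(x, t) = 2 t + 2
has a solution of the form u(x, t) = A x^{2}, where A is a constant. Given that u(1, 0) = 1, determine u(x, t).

Substitute the ansatz u = A x^{2} into the left-hand side.
Derivatives of the ansatz:
  u_xt = 0
  u_xx = 2 A
Term by term:
  t·u_xt = 0
  (t + 1)·u_xx = 2 A t + 2 A
So the left-hand side equals
  2 A t + 2 A
This must equal f(x, t) = 2 t + 2 identically.
Matching coefficients of the independent functions:
  [constant term, t]:  2 A = 2
Solving: A = 1.
Check against the point condition:
  u(1, 0) = 1  ⟹  A = 1  ✓
Hence u(x, t) = x^{2}.

Answer: u(x, t) = x^{2}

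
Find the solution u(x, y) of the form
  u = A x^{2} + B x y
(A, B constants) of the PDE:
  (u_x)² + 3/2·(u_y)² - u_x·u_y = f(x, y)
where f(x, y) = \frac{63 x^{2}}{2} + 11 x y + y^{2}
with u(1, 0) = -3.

Substitute the ansatz u = A x^{2} + B x y into the left-hand side.
Derivatives of the ansatz:
  u_x = 2 A x + B y
  u_y = B x
Term by term:
  (u_x)² = 4 A^{2} x^{2} + 4 A B x y + B^{2} y^{2}
  3/2·(u_y)² = \frac{3 B^{2} x^{2}}{2}
  -u_x·u_y = - 2 A B x^{2} - B^{2} x y
So the left-hand side equals
  4 A^{2} x^{2} - 2 A B x^{2} + 4 A B x y + \frac{3 B^{2} x^{2}}{2} - B^{2} x y + B^{2} y^{2}
This must equal f(x, y) = \frac{63 x^{2}}{2} + 11 x y + y^{2} identically.
Matching coefficients of the independent functions:
  [x^{2}]:  4 A^{2} - 2 A B + \frac{3 B^{2}}{2} = \frac{63}{2}
  [y^{2}]:  B^{2} = 1
  [x y]:  4 A B - B^{2} = 11
These equations allow (A, B) = (-3, -1) or (3, 1).
Impose the point condition(s):
  u(1, 0) = -3  ⟹  A = -3
Only A = -3, B = -1 satisfies everything.
Hence u(x, y) = - 3 x^{2} - x y.

Answer: u(x, y) = - 3 x^{2} - x y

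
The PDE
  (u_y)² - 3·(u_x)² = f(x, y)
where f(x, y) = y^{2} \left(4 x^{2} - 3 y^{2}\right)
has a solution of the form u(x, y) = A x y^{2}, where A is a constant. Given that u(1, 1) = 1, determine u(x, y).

Answer: u(x, y) = x y^{2}

Derivation:
Substitute the ansatz u = A x y^{2} into the left-hand side.
Derivatives of the ansatz:
  u_y = 2 A x y
  u_x = A y^{2}
Term by term:
  (u_y)² = 4 A^{2} x^{2} y^{2}
  -3·(u_x)² = - 3 A^{2} y^{4}
So the left-hand side equals
  4 A^{2} x^{2} y^{2} - 3 A^{2} y^{4}
This must equal f(x, y) identically; expanded, f = 4 x^{2} y^{2} - 3 y^{4}.
Matching coefficients of the independent functions:
  [y^{4}]:  - 3 A^{2} = -3
  [x^{2} y^{2}]:  4 A^{2} = 4
These equations allow (A) = (-1) or (1).
Impose the point condition(s):
  u(1, 1) = 1  ⟹  A = 1
Only A = 1 satisfies everything.
Hence u(x, y) = x y^{2}.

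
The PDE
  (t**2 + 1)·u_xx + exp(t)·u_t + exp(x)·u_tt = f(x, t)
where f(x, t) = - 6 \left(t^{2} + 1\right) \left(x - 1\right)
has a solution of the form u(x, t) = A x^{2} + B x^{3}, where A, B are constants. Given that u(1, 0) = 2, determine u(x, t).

Substitute the ansatz u = A x^{2} + B x^{3} into the left-hand side.
Derivatives of the ansatz:
  u_xx = 2 A + 6 B x
  u_t = 0
  u_tt = 0
Term by term:
  (t**2 + 1)·u_xx = 2 A t^{2} + 2 A + 6 B t^{2} x + 6 B x
  exp(t)·u_t = 0
  exp(x)·u_tt = 0
So the left-hand side equals
  2 A t^{2} + 2 A + 6 B t^{2} x + 6 B x
This must equal f(x, t) identically; expanded, f = - 6 t^{2} x + 6 t^{2} - 6 x + 6.
Matching coefficients of the independent functions:
  [constant term, t^{2}]:  2 A = 6
  [x, t^{2} x]:  6 B = -6
Solving: A = 3, B = -1.
Check against the point condition:
  u(1, 0) = 2  ⟹  A + B = 2  ✓
Hence u(x, t) = - x^{3} + 3 x^{2}.

Answer: u(x, t) = - x^{3} + 3 x^{2}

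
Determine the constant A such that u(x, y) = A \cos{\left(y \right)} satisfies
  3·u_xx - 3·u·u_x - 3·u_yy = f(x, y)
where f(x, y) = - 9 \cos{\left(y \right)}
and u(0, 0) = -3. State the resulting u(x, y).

Substitute the ansatz u = A \cos{\left(y \right)} into the left-hand side.
Derivatives of the ansatz:
  u_xx = 0
  u_x = 0
  u_yy = - A \cos{\left(y \right)}
Term by term:
  3·u_xx = 0
  -3·u·u_x = 0
  -3·u_yy = 3 A \cos{\left(y \right)}
So the left-hand side equals
  3 A \cos{\left(y \right)}
This must equal f(x, y) = - 9 \cos{\left(y \right)} identically.
Matching coefficients of the independent functions:
  [\cos{\left(y \right)}]:  3 A = -9
Solving: A = -3.
Check against the point condition:
  u(0, 0) = -3  ⟹  A = -3  ✓
Hence u(x, y) = - 3 \cos{\left(y \right)}.

Answer: u(x, y) = - 3 \cos{\left(y \right)}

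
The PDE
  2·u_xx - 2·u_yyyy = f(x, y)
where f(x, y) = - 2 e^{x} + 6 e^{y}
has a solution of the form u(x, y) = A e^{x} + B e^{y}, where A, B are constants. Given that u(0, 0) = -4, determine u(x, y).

Substitute the ansatz u = A e^{x} + B e^{y} into the left-hand side.
Derivatives of the ansatz:
  u_xx = A e^{x}
  u_yyyy = B e^{y}
Term by term:
  2·u_xx = 2 A e^{x}
  -2·u_yyyy = - 2 B e^{y}
So the left-hand side equals
  2 A e^{x} - 2 B e^{y}
This must equal f(x, y) = - 2 e^{x} + 6 e^{y} identically.
Matching coefficients of the independent functions:
  [e^{x}]:  2 A = -2
  [e^{y}]:  - 2 B = 6
Solving: A = -1, B = -3.
Check against the point condition:
  u(0, 0) = -4  ⟹  A + B = -4  ✓
Hence u(x, y) = - e^{x} - 3 e^{y}.

Answer: u(x, y) = - e^{x} - 3 e^{y}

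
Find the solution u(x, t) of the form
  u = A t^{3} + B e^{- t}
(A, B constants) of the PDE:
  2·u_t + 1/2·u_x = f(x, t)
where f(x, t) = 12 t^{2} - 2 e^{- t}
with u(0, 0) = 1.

Answer: u(x, t) = 2 t^{3} + e^{- t}

Derivation:
Substitute the ansatz u = A t^{3} + B e^{- t} into the left-hand side.
Derivatives of the ansatz:
  u_t = 3 A t^{2} - B e^{- t}
  u_x = 0
Term by term:
  2·u_t = 6 A t^{2} - 2 B e^{- t}
  1/2·u_x = 0
So the left-hand side equals
  6 A t^{2} - 2 B e^{- t}
This must equal f(x, t) = 12 t^{2} - 2 e^{- t} identically.
Matching coefficients of the independent functions:
  [t^{2}]:  6 A = 12
  [e^{- t}]:  - 2 B = -2
Solving: A = 2, B = 1.
Check against the point condition:
  u(0, 0) = 1  ⟹  B = 1  ✓
Hence u(x, t) = 2 t^{3} + e^{- t}.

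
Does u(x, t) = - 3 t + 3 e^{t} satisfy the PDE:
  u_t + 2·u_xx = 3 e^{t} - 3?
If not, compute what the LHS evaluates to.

Evaluate each term of the left-hand side for u = - 3 t + 3 e^{t}.
Derivatives:
  u_t = 3 e^{t} - 3
  u_xx = 0
Terms:
  u_t = 3 e^{t} - 3
  2·u_xx = 0
Sum: LHS = 3 e^{t} - 3
This is exactly the given right-hand side, so u is a solution.

Answer: Yes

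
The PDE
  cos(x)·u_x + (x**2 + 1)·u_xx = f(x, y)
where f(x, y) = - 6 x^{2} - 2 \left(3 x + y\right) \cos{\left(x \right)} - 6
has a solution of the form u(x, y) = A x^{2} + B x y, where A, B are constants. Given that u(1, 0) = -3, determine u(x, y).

Substitute the ansatz u = A x^{2} + B x y into the left-hand side.
Derivatives of the ansatz:
  u_x = 2 A x + B y
  u_xx = 2 A
Term by term:
  cos(x)·u_x = 2 A x \cos{\left(x \right)} + B y \cos{\left(x \right)}
  (x**2 + 1)·u_xx = 2 A x^{2} + 2 A
So the left-hand side equals
  2 A x^{2} + 2 A x \cos{\left(x \right)} + 2 A + B y \cos{\left(x \right)}
This must equal f(x, y) identically; expanded, f = - 6 x^{2} - 6 x \cos{\left(x \right)} - 2 y \cos{\left(x \right)} - 6.
Matching coefficients of the independent functions:
  [constant term, x^{2}, x \cos{\left(x \right)}]:  2 A = -6
  [y \cos{\left(x \right)}]:  B = -2
Solving: A = -3, B = -2.
Check against the point condition:
  u(1, 0) = -3  ⟹  A = -3  ✓
Hence u(x, y) = - 3 x^{2} - 2 x y.

Answer: u(x, y) = - 3 x^{2} - 2 x y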